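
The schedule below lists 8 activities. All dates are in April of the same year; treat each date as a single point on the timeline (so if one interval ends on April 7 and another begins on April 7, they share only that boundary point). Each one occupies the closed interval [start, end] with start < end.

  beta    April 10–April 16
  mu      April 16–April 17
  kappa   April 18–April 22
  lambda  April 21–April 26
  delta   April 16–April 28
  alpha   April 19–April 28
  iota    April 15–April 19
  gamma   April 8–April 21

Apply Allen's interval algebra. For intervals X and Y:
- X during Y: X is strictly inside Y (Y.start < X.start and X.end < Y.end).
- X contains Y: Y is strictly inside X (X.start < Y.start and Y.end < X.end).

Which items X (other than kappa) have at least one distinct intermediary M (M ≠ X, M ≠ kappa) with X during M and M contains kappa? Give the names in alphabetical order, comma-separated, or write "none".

Target kappa = [April 18, April 22].
Intermediaries M with M contains kappa: delta.
Via delta — items with X during delta: lambda.
Union: lambda.

lambda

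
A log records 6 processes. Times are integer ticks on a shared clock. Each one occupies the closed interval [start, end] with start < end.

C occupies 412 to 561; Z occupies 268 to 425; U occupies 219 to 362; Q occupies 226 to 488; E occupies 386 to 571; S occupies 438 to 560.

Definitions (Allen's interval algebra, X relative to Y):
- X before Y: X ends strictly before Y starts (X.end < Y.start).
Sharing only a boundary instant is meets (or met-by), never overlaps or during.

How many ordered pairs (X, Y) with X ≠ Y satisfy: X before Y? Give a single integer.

Checking all 30 ordered pairs for relation 'before'; matching pairs in alphabetical order:
(U, C): U before C ✓
(U, E): U before E ✓
(U, S): U before S ✓
(Z, S): Z before S ✓
Count: 4.

4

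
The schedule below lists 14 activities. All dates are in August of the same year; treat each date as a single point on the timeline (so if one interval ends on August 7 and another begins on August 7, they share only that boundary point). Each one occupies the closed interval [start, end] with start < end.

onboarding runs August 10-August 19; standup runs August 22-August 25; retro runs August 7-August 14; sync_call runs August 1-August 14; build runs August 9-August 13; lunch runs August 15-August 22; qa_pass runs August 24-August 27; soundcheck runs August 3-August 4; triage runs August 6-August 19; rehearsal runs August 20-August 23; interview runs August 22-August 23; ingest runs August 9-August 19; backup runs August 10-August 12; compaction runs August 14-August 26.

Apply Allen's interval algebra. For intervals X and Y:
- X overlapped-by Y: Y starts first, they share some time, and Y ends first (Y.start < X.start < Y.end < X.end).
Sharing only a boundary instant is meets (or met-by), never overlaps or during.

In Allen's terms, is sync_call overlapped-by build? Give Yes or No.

sync_call = [August 1, August 14], build = [August 9, August 13].
Actual relation of sync_call to build: contains.
Asked whether 'overlapped-by' holds → No.

No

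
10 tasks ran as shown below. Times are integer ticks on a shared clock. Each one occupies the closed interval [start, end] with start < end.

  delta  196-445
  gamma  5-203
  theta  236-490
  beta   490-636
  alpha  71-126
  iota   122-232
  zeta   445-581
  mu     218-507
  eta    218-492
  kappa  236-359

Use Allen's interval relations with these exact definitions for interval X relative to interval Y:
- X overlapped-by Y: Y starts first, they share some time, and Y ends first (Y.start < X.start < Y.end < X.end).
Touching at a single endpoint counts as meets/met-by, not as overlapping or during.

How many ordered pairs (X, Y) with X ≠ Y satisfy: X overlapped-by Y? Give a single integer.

15

Checking all 90 ordered pairs for relation 'overlapped-by'; matching pairs in alphabetical order:
(beta, eta): beta overlapped-by eta ✓
(beta, mu): beta overlapped-by mu ✓
(beta, zeta): beta overlapped-by zeta ✓
(delta, gamma): delta overlapped-by gamma ✓
(delta, iota): delta overlapped-by iota ✓
(eta, delta): eta overlapped-by delta ✓
(eta, iota): eta overlapped-by iota ✓
(iota, alpha): iota overlapped-by alpha ✓
(iota, gamma): iota overlapped-by gamma ✓
(mu, delta): mu overlapped-by delta ✓
(mu, iota): mu overlapped-by iota ✓
(theta, delta): theta overlapped-by delta ✓
(zeta, eta): zeta overlapped-by eta ✓
(zeta, mu): zeta overlapped-by mu ✓
(zeta, theta): zeta overlapped-by theta ✓
Count: 15.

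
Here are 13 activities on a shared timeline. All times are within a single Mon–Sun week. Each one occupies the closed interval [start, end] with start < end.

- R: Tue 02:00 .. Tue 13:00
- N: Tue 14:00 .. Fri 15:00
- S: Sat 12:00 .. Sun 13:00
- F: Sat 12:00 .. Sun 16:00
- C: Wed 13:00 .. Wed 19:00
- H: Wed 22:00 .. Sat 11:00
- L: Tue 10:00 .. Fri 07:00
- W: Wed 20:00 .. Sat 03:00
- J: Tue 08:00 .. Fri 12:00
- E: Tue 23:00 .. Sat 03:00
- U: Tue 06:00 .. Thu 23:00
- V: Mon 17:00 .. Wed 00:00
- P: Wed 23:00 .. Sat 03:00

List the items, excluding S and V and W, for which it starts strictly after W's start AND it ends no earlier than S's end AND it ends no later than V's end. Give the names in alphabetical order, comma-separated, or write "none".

none

Conditions: its start is strictly after W's start (X.start > Wed 20:00) AND its end is no earlier than S's end (X.end >= Sun 13:00) AND its end is no later than V's end (X.end <= Wed 00:00).
C: start Wed 13:00 > Wed 20:00? ✗; end Wed 19:00 >= Sun 13:00? ✗; end Wed 19:00 <= Wed 00:00? ✗ → no.
E: start Tue 23:00 > Wed 20:00? ✗; end Sat 03:00 >= Sun 13:00? ✗; end Sat 03:00 <= Wed 00:00? ✗ → no.
F: start Sat 12:00 > Wed 20:00? ✓; end Sun 16:00 >= Sun 13:00? ✓; end Sun 16:00 <= Wed 00:00? ✗ → no.
H: start Wed 22:00 > Wed 20:00? ✓; end Sat 11:00 >= Sun 13:00? ✗; end Sat 11:00 <= Wed 00:00? ✗ → no.
J: start Tue 08:00 > Wed 20:00? ✗; end Fri 12:00 >= Sun 13:00? ✗; end Fri 12:00 <= Wed 00:00? ✗ → no.
L: start Tue 10:00 > Wed 20:00? ✗; end Fri 07:00 >= Sun 13:00? ✗; end Fri 07:00 <= Wed 00:00? ✗ → no.
N: start Tue 14:00 > Wed 20:00? ✗; end Fri 15:00 >= Sun 13:00? ✗; end Fri 15:00 <= Wed 00:00? ✗ → no.
P: start Wed 23:00 > Wed 20:00? ✓; end Sat 03:00 >= Sun 13:00? ✗; end Sat 03:00 <= Wed 00:00? ✗ → no.
R: start Tue 02:00 > Wed 20:00? ✗; end Tue 13:00 >= Sun 13:00? ✗; end Tue 13:00 <= Wed 00:00? ✓ → no.
U: start Tue 06:00 > Wed 20:00? ✗; end Thu 23:00 >= Sun 13:00? ✗; end Thu 23:00 <= Wed 00:00? ✗ → no.
Result: none.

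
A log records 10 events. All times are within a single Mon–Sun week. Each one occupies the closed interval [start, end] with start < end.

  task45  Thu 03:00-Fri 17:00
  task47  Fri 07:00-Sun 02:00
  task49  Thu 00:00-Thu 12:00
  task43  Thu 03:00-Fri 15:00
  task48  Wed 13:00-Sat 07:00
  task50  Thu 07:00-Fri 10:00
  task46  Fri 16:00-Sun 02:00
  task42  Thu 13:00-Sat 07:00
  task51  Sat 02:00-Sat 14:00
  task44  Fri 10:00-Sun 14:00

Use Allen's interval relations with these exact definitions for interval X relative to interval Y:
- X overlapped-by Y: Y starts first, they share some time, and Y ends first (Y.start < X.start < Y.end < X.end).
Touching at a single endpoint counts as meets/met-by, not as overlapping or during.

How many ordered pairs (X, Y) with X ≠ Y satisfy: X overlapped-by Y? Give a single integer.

21

Checking all 90 ordered pairs for relation 'overlapped-by'; matching pairs in alphabetical order:
(task42, task43): task42 overlapped-by task43 ✓
(task42, task45): task42 overlapped-by task45 ✓
(task42, task50): task42 overlapped-by task50 ✓
(task43, task49): task43 overlapped-by task49 ✓
(task44, task42): task44 overlapped-by task42 ✓
(task44, task43): task44 overlapped-by task43 ✓
(task44, task45): task44 overlapped-by task45 ✓
(task44, task47): task44 overlapped-by task47 ✓
(task44, task48): task44 overlapped-by task48 ✓
(task45, task49): task45 overlapped-by task49 ✓
(task46, task42): task46 overlapped-by task42 ✓
(task46, task45): task46 overlapped-by task45 ✓
(task46, task48): task46 overlapped-by task48 ✓
(task47, task42): task47 overlapped-by task42 ✓
(task47, task43): task47 overlapped-by task43 ✓
(task47, task45): task47 overlapped-by task45 ✓
(task47, task48): task47 overlapped-by task48 ✓
(task47, task50): task47 overlapped-by task50 ✓
(task50, task49): task50 overlapped-by task49 ✓
(task51, task42): task51 overlapped-by task42 ✓
(task51, task48): task51 overlapped-by task48 ✓
Count: 21.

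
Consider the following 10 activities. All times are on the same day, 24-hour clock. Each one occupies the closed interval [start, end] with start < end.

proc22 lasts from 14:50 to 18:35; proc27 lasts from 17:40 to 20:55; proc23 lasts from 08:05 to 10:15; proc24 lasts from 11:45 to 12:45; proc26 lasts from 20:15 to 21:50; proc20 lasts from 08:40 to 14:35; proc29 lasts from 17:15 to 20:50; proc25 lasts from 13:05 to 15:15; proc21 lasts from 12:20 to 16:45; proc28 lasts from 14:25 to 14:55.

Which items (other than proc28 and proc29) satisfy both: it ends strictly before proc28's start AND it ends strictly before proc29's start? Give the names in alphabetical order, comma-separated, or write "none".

Conditions: its end is strictly before proc28's start (X.end < 14:25) AND its end is strictly before proc29's start (X.end < 17:15).
proc20: end 14:35 < 14:25? ✗; end 14:35 < 17:15? ✓ → no.
proc21: end 16:45 < 14:25? ✗; end 16:45 < 17:15? ✓ → no.
proc22: end 18:35 < 14:25? ✗; end 18:35 < 17:15? ✗ → no.
proc23: end 10:15 < 14:25? ✓; end 10:15 < 17:15? ✓ → yes.
proc24: end 12:45 < 14:25? ✓; end 12:45 < 17:15? ✓ → yes.
proc25: end 15:15 < 14:25? ✗; end 15:15 < 17:15? ✓ → no.
proc26: end 21:50 < 14:25? ✗; end 21:50 < 17:15? ✗ → no.
proc27: end 20:55 < 14:25? ✗; end 20:55 < 17:15? ✗ → no.
Result: proc23, proc24.

proc23, proc24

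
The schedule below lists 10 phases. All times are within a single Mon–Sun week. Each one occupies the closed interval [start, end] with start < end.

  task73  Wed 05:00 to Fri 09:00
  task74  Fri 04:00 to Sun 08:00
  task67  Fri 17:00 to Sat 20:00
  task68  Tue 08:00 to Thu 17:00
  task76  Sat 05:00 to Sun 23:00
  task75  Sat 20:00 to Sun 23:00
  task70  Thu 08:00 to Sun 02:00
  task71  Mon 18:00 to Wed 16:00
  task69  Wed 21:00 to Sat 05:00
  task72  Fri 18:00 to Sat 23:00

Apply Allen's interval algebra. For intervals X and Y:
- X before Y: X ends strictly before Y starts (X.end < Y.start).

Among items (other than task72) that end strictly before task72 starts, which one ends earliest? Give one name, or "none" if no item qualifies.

task71

Target task72 = [Fri 18:00, Sat 23:00].
task67 [Fri 17:00, Sat 20:00] → overlaps → excluded.
task68 [Tue 08:00, Thu 17:00] → before → candidate.
task69 [Wed 21:00, Sat 05:00] → overlaps → excluded.
task70 [Thu 08:00, Sun 02:00] → contains → excluded.
task71 [Mon 18:00, Wed 16:00] → before → candidate.
task73 [Wed 05:00, Fri 09:00] → before → candidate.
task74 [Fri 04:00, Sun 08:00] → contains → excluded.
task75 [Sat 20:00, Sun 23:00] → overlapped-by → excluded.
task76 [Sat 05:00, Sun 23:00] → overlapped-by → excluded.
Among candidates, earliest end is Wed 16:00 → task71.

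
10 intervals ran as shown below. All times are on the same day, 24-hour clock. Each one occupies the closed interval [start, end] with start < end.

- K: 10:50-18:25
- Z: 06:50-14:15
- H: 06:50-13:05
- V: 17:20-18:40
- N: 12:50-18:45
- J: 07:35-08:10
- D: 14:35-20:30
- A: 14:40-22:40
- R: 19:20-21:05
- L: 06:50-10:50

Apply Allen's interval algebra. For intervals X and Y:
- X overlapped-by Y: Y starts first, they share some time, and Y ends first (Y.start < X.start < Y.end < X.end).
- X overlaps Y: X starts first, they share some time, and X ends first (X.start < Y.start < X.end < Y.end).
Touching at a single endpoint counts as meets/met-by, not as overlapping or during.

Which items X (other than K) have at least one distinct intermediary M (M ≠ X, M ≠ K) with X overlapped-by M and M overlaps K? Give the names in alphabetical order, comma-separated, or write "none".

N

Target K = [10:50, 18:25].
Intermediaries M with M overlaps K: H, Z.
Via H — items with X overlapped-by H: N.
Via Z — items with X overlapped-by Z: N.
Union: N.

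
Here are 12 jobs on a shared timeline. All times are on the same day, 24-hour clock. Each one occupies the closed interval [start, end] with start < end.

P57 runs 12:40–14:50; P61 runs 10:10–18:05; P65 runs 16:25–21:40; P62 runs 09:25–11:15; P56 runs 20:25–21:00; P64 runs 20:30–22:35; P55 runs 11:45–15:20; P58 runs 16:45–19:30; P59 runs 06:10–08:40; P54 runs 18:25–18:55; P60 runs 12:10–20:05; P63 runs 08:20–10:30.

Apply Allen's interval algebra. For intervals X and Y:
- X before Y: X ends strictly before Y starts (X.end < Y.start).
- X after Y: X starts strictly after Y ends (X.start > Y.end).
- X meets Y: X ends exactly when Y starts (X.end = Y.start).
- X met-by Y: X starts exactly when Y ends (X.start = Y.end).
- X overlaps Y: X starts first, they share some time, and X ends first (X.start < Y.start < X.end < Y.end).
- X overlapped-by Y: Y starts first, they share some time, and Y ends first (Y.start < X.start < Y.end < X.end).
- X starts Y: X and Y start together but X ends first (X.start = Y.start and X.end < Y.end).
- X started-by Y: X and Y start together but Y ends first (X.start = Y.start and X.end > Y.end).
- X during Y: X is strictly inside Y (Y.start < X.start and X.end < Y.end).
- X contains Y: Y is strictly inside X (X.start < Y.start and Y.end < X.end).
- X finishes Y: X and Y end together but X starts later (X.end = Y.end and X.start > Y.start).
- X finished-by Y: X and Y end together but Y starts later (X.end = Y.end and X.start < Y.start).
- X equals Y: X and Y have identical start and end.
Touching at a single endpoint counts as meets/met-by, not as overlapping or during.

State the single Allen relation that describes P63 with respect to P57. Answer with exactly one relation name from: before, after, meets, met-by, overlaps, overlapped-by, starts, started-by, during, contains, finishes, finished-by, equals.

P63 = [08:20, 10:30]; P57 = [12:40, 14:50].
Compare endpoints: P63.start < P57.start, P63.start < P57.end, P63.end < P57.start, P63.end < P57.end.
That pattern is 'before'.

before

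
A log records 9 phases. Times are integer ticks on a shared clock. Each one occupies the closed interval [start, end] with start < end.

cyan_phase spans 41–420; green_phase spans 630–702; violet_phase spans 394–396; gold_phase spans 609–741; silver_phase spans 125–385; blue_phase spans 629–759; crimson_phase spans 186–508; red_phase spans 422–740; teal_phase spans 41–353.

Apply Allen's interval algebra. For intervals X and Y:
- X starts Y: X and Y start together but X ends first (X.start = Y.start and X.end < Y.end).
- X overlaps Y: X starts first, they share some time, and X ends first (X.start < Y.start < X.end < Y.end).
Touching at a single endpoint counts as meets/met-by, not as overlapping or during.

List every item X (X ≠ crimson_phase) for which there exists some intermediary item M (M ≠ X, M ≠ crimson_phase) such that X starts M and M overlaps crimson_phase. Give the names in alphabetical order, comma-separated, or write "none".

teal_phase

Target crimson_phase = [186, 508].
Intermediaries M with M overlaps crimson_phase: cyan_phase, silver_phase, teal_phase.
Via cyan_phase — items with X starts cyan_phase: teal_phase.
Via silver_phase — items with X starts silver_phase: none.
Via teal_phase — items with X starts teal_phase: none.
Union: teal_phase.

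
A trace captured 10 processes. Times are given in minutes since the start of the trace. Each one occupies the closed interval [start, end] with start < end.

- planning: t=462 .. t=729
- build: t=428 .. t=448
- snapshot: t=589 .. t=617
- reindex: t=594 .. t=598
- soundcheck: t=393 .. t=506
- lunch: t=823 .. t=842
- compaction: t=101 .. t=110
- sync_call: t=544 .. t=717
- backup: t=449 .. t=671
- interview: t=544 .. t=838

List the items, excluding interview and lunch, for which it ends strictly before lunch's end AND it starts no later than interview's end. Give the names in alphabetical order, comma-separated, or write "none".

backup, build, compaction, planning, reindex, snapshot, soundcheck, sync_call

Conditions: its end is strictly before lunch's end (X.end < t=842) AND its start is no later than interview's end (X.start <= t=838).
backup: end t=671 < t=842? ✓; start t=449 <= t=838? ✓ → yes.
build: end t=448 < t=842? ✓; start t=428 <= t=838? ✓ → yes.
compaction: end t=110 < t=842? ✓; start t=101 <= t=838? ✓ → yes.
planning: end t=729 < t=842? ✓; start t=462 <= t=838? ✓ → yes.
reindex: end t=598 < t=842? ✓; start t=594 <= t=838? ✓ → yes.
snapshot: end t=617 < t=842? ✓; start t=589 <= t=838? ✓ → yes.
soundcheck: end t=506 < t=842? ✓; start t=393 <= t=838? ✓ → yes.
sync_call: end t=717 < t=842? ✓; start t=544 <= t=838? ✓ → yes.
Result: backup, build, compaction, planning, reindex, snapshot, soundcheck, sync_call.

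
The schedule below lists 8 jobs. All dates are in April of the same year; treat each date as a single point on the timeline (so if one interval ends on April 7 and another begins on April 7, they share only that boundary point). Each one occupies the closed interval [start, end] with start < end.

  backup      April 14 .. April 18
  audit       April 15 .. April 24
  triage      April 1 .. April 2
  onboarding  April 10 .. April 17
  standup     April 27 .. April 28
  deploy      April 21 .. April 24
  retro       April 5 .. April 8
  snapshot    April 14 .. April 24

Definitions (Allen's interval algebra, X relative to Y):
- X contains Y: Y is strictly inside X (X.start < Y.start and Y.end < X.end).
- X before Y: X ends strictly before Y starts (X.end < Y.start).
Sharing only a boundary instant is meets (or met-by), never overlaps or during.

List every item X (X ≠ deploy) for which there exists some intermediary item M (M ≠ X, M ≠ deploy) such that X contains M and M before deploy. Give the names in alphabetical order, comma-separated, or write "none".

Target deploy = [April 21, April 24].
Intermediaries M with M before deploy: backup, onboarding, retro, triage.
Via backup — items with X contains backup: none.
Via onboarding — items with X contains onboarding: none.
Via retro — items with X contains retro: none.
Via triage — items with X contains triage: none.
Union: none.

none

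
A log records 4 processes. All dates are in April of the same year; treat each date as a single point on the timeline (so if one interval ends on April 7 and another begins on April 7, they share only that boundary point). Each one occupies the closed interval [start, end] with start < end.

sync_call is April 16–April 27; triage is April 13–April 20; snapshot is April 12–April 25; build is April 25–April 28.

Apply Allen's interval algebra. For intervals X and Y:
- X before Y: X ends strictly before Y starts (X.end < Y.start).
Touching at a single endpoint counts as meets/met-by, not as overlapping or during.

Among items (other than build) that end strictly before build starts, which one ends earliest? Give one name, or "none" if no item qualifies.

Target build = [April 25, April 28].
snapshot [April 12, April 25] → meets → excluded.
sync_call [April 16, April 27] → overlaps → excluded.
triage [April 13, April 20] → before → candidate.
Among candidates, earliest end is April 20 → triage.

triage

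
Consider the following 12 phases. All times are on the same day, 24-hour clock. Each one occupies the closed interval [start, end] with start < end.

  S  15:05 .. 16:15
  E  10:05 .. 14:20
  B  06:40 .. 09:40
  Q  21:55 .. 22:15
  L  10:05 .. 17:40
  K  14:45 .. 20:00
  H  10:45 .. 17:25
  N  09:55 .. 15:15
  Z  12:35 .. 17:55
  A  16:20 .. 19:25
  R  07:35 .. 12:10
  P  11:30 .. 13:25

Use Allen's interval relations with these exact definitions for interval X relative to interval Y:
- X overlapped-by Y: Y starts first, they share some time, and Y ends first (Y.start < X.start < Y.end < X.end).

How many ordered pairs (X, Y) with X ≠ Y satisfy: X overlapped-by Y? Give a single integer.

22

Checking all 132 ordered pairs for relation 'overlapped-by'; matching pairs in alphabetical order:
(A, H): A overlapped-by H ✓
(A, L): A overlapped-by L ✓
(A, Z): A overlapped-by Z ✓
(E, R): E overlapped-by R ✓
(H, E): H overlapped-by E ✓
(H, N): H overlapped-by N ✓
(H, R): H overlapped-by R ✓
(K, H): K overlapped-by H ✓
(K, L): K overlapped-by L ✓
(K, N): K overlapped-by N ✓
(K, Z): K overlapped-by Z ✓
(L, N): L overlapped-by N ✓
(L, R): L overlapped-by R ✓
(N, R): N overlapped-by R ✓
(P, R): P overlapped-by R ✓
(R, B): R overlapped-by B ✓
(S, N): S overlapped-by N ✓
(Z, E): Z overlapped-by E ✓
(Z, H): Z overlapped-by H ✓
(Z, L): Z overlapped-by L ✓
(Z, N): Z overlapped-by N ✓
(Z, P): Z overlapped-by P ✓
Count: 22.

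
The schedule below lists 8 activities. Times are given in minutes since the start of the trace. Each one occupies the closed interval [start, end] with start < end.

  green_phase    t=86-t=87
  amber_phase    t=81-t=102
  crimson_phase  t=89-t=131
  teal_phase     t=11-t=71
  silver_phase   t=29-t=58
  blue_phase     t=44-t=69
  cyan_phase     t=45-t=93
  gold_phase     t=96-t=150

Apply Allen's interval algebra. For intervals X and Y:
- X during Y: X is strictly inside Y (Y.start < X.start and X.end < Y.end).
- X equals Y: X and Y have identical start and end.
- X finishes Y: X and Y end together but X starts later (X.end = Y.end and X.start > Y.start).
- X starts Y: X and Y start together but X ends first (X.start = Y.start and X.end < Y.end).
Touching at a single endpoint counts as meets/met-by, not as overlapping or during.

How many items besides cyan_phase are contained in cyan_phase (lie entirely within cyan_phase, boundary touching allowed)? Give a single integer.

Target cyan_phase = [t=45, t=93].
amber_phase [t=81, t=102] → overlapped-by → no.
blue_phase [t=44, t=69] → overlaps → no.
crimson_phase [t=89, t=131] → overlapped-by → no.
gold_phase [t=96, t=150] → after → no.
green_phase [t=86, t=87] → during → counts.
silver_phase [t=29, t=58] → overlaps → no.
teal_phase [t=11, t=71] → overlaps → no.
Total: 1.

1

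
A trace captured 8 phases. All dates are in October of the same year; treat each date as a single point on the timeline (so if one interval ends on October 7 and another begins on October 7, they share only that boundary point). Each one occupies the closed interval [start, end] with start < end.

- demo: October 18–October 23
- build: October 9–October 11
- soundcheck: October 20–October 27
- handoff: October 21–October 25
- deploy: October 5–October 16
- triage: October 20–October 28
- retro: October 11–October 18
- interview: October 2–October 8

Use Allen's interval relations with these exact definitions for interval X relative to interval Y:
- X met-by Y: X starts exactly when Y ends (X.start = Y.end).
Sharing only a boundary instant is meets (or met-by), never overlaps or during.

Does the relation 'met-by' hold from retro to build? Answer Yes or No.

retro = [October 11, October 18], build = [October 9, October 11].
Actual relation of retro to build: met-by.
Asked whether 'met-by' holds → Yes.

Yes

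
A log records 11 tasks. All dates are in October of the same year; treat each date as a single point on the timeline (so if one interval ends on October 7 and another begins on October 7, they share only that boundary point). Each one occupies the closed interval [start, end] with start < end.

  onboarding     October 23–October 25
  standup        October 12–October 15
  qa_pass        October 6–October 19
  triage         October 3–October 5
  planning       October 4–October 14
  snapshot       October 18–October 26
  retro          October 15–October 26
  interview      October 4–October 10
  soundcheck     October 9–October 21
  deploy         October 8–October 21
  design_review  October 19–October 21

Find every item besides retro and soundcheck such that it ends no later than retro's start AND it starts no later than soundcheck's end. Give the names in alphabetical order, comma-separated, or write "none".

interview, planning, standup, triage

Conditions: its end is no later than retro's start (X.end <= October 15) AND its start is no later than soundcheck's end (X.start <= October 21).
deploy: end October 21 <= October 15? ✗; start October 8 <= October 21? ✓ → no.
design_review: end October 21 <= October 15? ✗; start October 19 <= October 21? ✓ → no.
interview: end October 10 <= October 15? ✓; start October 4 <= October 21? ✓ → yes.
onboarding: end October 25 <= October 15? ✗; start October 23 <= October 21? ✗ → no.
planning: end October 14 <= October 15? ✓; start October 4 <= October 21? ✓ → yes.
qa_pass: end October 19 <= October 15? ✗; start October 6 <= October 21? ✓ → no.
snapshot: end October 26 <= October 15? ✗; start October 18 <= October 21? ✓ → no.
standup: end October 15 <= October 15? ✓; start October 12 <= October 21? ✓ → yes.
triage: end October 5 <= October 15? ✓; start October 3 <= October 21? ✓ → yes.
Result: interview, planning, standup, triage.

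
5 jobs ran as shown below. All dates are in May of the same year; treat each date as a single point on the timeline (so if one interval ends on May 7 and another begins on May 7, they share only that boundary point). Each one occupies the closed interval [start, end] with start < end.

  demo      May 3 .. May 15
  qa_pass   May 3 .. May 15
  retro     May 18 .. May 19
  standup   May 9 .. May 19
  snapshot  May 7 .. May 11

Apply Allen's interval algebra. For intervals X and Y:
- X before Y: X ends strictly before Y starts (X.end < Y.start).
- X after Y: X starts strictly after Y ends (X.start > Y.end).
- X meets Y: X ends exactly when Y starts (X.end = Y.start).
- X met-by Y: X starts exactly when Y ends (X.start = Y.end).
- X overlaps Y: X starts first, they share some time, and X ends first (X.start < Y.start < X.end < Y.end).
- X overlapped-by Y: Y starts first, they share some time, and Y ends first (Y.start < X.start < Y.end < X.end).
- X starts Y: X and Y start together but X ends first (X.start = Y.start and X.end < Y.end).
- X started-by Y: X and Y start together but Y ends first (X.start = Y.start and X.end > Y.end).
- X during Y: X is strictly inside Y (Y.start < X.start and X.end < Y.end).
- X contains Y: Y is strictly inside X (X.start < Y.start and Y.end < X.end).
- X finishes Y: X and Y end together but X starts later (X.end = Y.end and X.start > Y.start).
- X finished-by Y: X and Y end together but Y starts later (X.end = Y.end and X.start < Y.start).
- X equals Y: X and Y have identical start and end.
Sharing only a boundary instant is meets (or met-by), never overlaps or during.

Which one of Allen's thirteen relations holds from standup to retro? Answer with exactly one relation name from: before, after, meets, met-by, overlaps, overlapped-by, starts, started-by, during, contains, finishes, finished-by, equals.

finished-by

standup = [May 9, May 19]; retro = [May 18, May 19].
Compare endpoints: standup.start < retro.start, standup.start < retro.end, standup.end > retro.start, standup.end = retro.end.
That pattern is 'finished-by'.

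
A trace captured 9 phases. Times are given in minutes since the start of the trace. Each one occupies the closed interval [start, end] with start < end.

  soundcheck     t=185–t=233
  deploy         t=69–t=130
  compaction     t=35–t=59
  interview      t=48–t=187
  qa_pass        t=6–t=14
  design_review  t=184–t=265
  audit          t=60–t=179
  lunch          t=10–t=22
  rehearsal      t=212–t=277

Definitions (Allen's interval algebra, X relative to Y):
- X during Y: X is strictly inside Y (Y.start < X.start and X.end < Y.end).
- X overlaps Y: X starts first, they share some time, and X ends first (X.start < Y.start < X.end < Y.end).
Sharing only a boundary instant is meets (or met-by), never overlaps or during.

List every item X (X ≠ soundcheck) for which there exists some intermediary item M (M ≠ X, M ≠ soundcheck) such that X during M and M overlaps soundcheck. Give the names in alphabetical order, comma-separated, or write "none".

Target soundcheck = [t=185, t=233].
Intermediaries M with M overlaps soundcheck: interview.
Via interview — items with X during interview: audit, deploy.
Union: audit, deploy.

audit, deploy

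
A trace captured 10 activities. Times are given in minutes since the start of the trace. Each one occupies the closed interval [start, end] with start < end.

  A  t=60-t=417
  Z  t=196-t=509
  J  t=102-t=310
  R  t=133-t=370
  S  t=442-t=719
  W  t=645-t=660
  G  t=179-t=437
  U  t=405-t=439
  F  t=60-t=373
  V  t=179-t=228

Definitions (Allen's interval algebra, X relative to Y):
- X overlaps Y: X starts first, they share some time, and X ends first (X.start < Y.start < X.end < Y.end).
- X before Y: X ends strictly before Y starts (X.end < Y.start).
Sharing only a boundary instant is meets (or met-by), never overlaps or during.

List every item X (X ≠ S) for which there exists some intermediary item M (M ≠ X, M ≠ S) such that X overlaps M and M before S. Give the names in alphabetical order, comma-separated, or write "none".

A, F, G, J, R

Target S = [t=442, t=719].
Intermediaries M with M before S: A, F, G, J, R, U, V.
Via A — items with X overlaps A: none.
Via F — items with X overlaps F: none.
Via G — items with X overlaps G: A, F, J, R.
Via J — items with X overlaps J: none.
Via R — items with X overlaps R: J.
Via U — items with X overlaps U: A, G.
Via V — items with X overlaps V: none.
Union: A, F, G, J, R.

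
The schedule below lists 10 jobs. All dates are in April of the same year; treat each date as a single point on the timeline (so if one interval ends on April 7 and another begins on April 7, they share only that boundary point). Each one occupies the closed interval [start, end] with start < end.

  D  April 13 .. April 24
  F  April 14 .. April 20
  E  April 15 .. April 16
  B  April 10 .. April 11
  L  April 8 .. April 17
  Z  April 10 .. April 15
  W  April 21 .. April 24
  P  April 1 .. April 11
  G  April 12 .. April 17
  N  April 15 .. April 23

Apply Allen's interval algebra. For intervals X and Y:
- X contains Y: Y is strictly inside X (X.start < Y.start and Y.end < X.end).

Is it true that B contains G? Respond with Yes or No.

B = [April 10, April 11], G = [April 12, April 17].
Actual relation of B to G: before.
Asked whether 'contains' holds → No.

No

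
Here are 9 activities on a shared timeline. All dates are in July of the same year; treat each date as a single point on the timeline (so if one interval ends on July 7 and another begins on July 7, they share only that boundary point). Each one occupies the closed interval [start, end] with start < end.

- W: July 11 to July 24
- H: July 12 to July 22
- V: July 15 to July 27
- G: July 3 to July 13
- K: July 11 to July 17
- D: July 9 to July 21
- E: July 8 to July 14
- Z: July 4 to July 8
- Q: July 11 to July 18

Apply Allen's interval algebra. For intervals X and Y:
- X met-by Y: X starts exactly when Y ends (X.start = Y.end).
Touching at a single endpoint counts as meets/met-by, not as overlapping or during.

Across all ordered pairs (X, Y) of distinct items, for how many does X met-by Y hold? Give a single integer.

Checking all 72 ordered pairs for relation 'met-by'; matching pairs in alphabetical order:
(E, Z): E met-by Z ✓
Count: 1.

1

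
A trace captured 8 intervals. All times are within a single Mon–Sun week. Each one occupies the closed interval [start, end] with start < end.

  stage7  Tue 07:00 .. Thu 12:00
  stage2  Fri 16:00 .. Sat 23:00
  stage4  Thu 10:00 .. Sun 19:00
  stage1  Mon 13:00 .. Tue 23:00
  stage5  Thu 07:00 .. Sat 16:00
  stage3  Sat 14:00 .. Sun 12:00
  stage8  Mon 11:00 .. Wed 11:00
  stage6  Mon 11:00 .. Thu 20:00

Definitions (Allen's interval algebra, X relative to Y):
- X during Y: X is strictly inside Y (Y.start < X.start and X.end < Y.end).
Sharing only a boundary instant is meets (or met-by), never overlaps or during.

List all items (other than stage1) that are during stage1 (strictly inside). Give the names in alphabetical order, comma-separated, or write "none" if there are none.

none

Target stage1 = [Mon 13:00, Tue 23:00].
stage2 [Fri 16:00, Sat 23:00] → after → no.
stage3 [Sat 14:00, Sun 12:00] → after → no.
stage4 [Thu 10:00, Sun 19:00] → after → no.
stage5 [Thu 07:00, Sat 16:00] → after → no.
stage6 [Mon 11:00, Thu 20:00] → contains → no.
stage7 [Tue 07:00, Thu 12:00] → overlapped-by → no.
stage8 [Mon 11:00, Wed 11:00] → contains → no.
Result: none.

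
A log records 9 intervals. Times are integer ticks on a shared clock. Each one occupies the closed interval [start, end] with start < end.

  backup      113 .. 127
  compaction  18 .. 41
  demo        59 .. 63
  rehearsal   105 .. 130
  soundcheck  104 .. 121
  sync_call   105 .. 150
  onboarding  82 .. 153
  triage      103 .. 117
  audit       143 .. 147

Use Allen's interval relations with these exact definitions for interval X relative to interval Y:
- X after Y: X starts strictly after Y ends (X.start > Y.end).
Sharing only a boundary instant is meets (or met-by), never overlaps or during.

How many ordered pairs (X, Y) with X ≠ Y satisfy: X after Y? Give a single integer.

19

Checking all 72 ordered pairs for relation 'after'; matching pairs in alphabetical order:
(audit, backup): audit after backup ✓
(audit, compaction): audit after compaction ✓
(audit, demo): audit after demo ✓
(audit, rehearsal): audit after rehearsal ✓
(audit, soundcheck): audit after soundcheck ✓
(audit, triage): audit after triage ✓
(backup, compaction): backup after compaction ✓
(backup, demo): backup after demo ✓
(demo, compaction): demo after compaction ✓
(onboarding, compaction): onboarding after compaction ✓
(onboarding, demo): onboarding after demo ✓
(rehearsal, compaction): rehearsal after compaction ✓
(rehearsal, demo): rehearsal after demo ✓
(soundcheck, compaction): soundcheck after compaction ✓
(soundcheck, demo): soundcheck after demo ✓
(sync_call, compaction): sync_call after compaction ✓
(sync_call, demo): sync_call after demo ✓
(triage, compaction): triage after compaction ✓
(triage, demo): triage after demo ✓
Count: 19.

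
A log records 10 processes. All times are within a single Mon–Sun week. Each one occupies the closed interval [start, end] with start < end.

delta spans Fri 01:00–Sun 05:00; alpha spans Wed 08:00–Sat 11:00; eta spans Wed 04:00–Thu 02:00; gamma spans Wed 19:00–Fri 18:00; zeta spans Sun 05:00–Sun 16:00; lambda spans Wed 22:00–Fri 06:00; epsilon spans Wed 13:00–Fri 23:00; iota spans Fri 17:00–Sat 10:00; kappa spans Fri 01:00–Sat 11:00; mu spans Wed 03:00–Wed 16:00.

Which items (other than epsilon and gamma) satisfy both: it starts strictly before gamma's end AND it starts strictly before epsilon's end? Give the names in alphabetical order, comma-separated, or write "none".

alpha, delta, eta, iota, kappa, lambda, mu

Conditions: its start is strictly before gamma's end (X.start < Fri 18:00) AND its start is strictly before epsilon's end (X.start < Fri 23:00).
alpha: start Wed 08:00 < Fri 18:00? ✓; start Wed 08:00 < Fri 23:00? ✓ → yes.
delta: start Fri 01:00 < Fri 18:00? ✓; start Fri 01:00 < Fri 23:00? ✓ → yes.
eta: start Wed 04:00 < Fri 18:00? ✓; start Wed 04:00 < Fri 23:00? ✓ → yes.
iota: start Fri 17:00 < Fri 18:00? ✓; start Fri 17:00 < Fri 23:00? ✓ → yes.
kappa: start Fri 01:00 < Fri 18:00? ✓; start Fri 01:00 < Fri 23:00? ✓ → yes.
lambda: start Wed 22:00 < Fri 18:00? ✓; start Wed 22:00 < Fri 23:00? ✓ → yes.
mu: start Wed 03:00 < Fri 18:00? ✓; start Wed 03:00 < Fri 23:00? ✓ → yes.
zeta: start Sun 05:00 < Fri 18:00? ✗; start Sun 05:00 < Fri 23:00? ✗ → no.
Result: alpha, delta, eta, iota, kappa, lambda, mu.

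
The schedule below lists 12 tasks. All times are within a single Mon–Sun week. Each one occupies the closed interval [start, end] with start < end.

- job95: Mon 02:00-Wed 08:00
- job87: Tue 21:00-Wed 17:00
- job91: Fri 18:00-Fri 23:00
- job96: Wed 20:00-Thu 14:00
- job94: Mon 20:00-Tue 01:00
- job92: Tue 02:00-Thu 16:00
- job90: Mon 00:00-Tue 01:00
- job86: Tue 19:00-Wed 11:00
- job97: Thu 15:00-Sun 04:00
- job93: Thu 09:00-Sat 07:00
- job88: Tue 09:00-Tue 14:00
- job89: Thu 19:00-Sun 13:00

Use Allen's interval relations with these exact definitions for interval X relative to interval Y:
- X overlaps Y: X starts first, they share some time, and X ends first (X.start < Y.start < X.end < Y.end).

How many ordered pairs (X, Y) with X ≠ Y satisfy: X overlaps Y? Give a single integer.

Checking all 132 ordered pairs for relation 'overlaps'; matching pairs in alphabetical order:
(job86, job87): job86 overlaps job87 ✓
(job90, job95): job90 overlaps job95 ✓
(job92, job93): job92 overlaps job93 ✓
(job92, job97): job92 overlaps job97 ✓
(job93, job89): job93 overlaps job89 ✓
(job93, job97): job93 overlaps job97 ✓
(job95, job86): job95 overlaps job86 ✓
(job95, job87): job95 overlaps job87 ✓
(job95, job92): job95 overlaps job92 ✓
(job96, job93): job96 overlaps job93 ✓
(job97, job89): job97 overlaps job89 ✓
Count: 11.

11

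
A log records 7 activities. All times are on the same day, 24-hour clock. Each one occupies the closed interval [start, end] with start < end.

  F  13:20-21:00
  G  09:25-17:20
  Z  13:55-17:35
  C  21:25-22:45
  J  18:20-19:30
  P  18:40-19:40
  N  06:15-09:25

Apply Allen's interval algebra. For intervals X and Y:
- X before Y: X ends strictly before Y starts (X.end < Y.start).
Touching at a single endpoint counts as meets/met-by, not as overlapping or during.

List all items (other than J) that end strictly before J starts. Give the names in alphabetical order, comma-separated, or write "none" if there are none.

G, N, Z

Target J = [18:20, 19:30].
C [21:25, 22:45] → after → no.
F [13:20, 21:00] → contains → no.
G [09:25, 17:20] → before → yes.
N [06:15, 09:25] → before → yes.
P [18:40, 19:40] → overlapped-by → no.
Z [13:55, 17:35] → before → yes.
Result: G, N, Z.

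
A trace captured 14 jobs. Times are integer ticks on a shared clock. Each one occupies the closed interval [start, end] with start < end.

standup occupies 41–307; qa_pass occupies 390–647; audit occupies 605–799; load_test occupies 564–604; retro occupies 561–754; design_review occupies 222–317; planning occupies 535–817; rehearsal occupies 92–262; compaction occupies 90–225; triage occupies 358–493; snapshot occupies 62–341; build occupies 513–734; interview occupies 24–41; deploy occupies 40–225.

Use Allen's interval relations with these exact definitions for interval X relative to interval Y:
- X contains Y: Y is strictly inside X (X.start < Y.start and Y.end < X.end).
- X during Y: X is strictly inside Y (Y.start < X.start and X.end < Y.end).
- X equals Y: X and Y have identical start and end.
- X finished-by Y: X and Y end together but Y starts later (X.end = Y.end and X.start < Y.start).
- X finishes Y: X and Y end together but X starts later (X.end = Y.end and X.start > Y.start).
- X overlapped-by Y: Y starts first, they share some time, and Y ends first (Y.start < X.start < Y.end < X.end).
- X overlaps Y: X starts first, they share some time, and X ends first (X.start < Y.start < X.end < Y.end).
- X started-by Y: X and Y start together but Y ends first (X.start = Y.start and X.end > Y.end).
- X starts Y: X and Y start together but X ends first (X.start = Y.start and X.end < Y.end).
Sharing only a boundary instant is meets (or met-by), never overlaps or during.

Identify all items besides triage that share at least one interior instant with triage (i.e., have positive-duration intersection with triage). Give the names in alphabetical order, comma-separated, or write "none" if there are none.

Target triage = [358, 493].
audit [605, 799] → after → no.
build [513, 734] → after → no.
compaction [90, 225] → before → no.
deploy [40, 225] → before → no.
design_review [222, 317] → before → no.
interview [24, 41] → before → no.
load_test [564, 604] → after → no.
planning [535, 817] → after → no.
qa_pass [390, 647] → overlapped-by → yes.
rehearsal [92, 262] → before → no.
retro [561, 754] → after → no.
snapshot [62, 341] → before → no.
standup [41, 307] → before → no.
Result: qa_pass.

qa_pass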